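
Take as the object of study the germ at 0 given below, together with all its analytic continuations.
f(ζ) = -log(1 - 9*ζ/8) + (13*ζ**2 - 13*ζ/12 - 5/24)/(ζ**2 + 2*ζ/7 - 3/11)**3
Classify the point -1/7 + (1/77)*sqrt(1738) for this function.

The point is a pole of order 3.

The denominator factor ζ**2 + 2*ζ/7 - 3/11 vanishes at -1/7 + (1/77)*sqrt(1738) and appears to the power 3; the numerator there equals 17345/4312 - (403/6468)*sqrt(1738), nonzero, and no other factor vanishes.
The branch terms are analytic at this point.
Hence a pole whose order is the multiplicity, 3.


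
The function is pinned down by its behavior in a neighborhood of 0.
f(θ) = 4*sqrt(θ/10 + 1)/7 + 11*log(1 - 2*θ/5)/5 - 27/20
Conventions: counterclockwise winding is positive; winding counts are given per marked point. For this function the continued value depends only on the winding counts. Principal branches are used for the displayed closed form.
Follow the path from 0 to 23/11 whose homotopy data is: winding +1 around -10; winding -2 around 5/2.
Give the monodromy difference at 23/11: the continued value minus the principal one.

The rational part is single-valued and drops out of the difference; each branch term changes only by its own monodromy.
(4/7)*sqrt(1 - θ/(-10)): winding +1 is odd, the square root flips sign, contributing -2*(4/7)*sqrt(1 - (23/11)/(-10)) = -2*(4/7)*sqrt(133/110) = -(4/385)*sqrt(14630).
(11/5)*log(1 - θ/(5/2)): each positive loop around 5/2 adds 2*pi*i to the log, so winding -2 contributes (11/5)*(-2)*2*pi*i = -(44/5)*pi*i.
Summing the contributions at θ = 23/11 gives (-(4/385)*sqrt(14630)) - ((44/5)*pi)*i.

Continued minus principal equals (-(4/385)*sqrt(14630)) - ((44/5)*pi)*i.


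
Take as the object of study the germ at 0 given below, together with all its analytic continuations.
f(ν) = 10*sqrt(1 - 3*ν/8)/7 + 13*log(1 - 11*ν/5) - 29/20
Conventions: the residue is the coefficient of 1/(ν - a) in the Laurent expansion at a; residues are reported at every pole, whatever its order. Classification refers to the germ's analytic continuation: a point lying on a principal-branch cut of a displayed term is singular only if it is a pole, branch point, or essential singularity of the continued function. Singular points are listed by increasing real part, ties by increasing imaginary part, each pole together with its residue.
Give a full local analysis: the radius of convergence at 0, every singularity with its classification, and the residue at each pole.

Radius of convergence at 0: 5/11.
At 5/11: a logarithmic branch point.
At 8/3: an algebraic (square-root) branch point.

Branch term (10/7)*sqrt(1 - ν/(8/3)): its argument vanishes at ν = 8/3, a square-root branch point, modulus 8/3.
Branch term (13)*log(1 - ν/(5/11)): its argument vanishes at ν = 5/11, a logarithmic branch point, modulus 5/11.
The radius of convergence is the smallest modulus among the singular points: 5/11.
List the singular points by increasing real part (a conjugate pair: the negative imaginary part first).


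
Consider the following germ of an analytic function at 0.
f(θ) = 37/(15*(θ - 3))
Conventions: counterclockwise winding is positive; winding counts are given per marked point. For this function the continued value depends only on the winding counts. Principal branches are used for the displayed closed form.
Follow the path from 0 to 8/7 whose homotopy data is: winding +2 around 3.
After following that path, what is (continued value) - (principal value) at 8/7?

The function is rational, hence single-valued: continuing it around any pole returns the same value, so the difference is 0.

Continued minus principal equals 0.


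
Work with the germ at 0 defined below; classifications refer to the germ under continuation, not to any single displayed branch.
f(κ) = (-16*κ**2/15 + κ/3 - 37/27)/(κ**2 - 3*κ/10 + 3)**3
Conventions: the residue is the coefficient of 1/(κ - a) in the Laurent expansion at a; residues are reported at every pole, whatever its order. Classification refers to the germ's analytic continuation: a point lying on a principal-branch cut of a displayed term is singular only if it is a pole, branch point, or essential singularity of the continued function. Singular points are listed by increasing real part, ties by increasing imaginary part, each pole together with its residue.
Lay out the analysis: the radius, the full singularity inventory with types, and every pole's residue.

Denominator factor (κ**2 - 3*κ/10 + 3)^3: discriminant -1191/100, complex-conjugate roots (3/20) + ((1/20)*sqrt(1191))*i and (3/20) - ((1/20)*sqrt(1191))*i; poles of order 3, moduli sqrt(3) and sqrt(3).
The radius of convergence is the smallest modulus among the singular points: sqrt(3).
The factor κ**2 - 3*κ/10 + 3 splits as (κ - a)(κ - a') with a = (3/20) - ((1/20)*sqrt(1191))*i, a' = (3/20) + ((1/20)*sqrt(1191))*i. At the order-3 pole a set g(κ) = (κ - a)^3*f(κ) = [-16*κ**2/15 + κ/3 - 37/27] / (κ - a')^3.
Order-3 pole: residue = g''(a)/2; g''((3/20) - ((1/20)*sqrt(1191))*i) = -((25952800/15204697839)*sqrt(1191))*i, so the residue is -((12976400/15204697839)*sqrt(1191))*i.
The factor κ**2 - 3*κ/10 + 3 splits as (κ - a)(κ - a') with a = (3/20) + ((1/20)*sqrt(1191))*i, a' = (3/20) - ((1/20)*sqrt(1191))*i. At the order-3 pole a set g(κ) = (κ - a)^3*f(κ) = [-16*κ**2/15 + κ/3 - 37/27] / (κ - a')^3.
Order-3 pole: residue = g''(a)/2; g''((3/20) + ((1/20)*sqrt(1191))*i) = ((25952800/15204697839)*sqrt(1191))*i, so the residue is ((12976400/15204697839)*sqrt(1191))*i.
List the singular points by increasing real part (a conjugate pair: the negative imaginary part first).

Radius of convergence at 0: sqrt(3).
At (3/20) - ((1/20)*sqrt(1191))*i: a pole of order 3; residue -((12976400/15204697839)*sqrt(1191))*i.
At (3/20) + ((1/20)*sqrt(1191))*i: a pole of order 3; residue ((12976400/15204697839)*sqrt(1191))*i.


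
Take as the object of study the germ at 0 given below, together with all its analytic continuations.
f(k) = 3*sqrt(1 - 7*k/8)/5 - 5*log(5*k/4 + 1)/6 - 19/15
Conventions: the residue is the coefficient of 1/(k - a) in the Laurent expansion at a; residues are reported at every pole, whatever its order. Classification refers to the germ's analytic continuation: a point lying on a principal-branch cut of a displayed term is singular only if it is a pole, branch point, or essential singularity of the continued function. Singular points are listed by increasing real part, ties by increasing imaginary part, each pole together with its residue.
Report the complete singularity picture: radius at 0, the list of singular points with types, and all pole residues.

Radius of convergence at 0: 4/5.
At -4/5: a logarithmic branch point.
At 8/7: an algebraic (square-root) branch point.

Branch term (-5/6)*log(1 - k/(-4/5)): its argument vanishes at k = -4/5, a logarithmic branch point, modulus 4/5.
Branch term (3/5)*sqrt(1 - k/(8/7)): its argument vanishes at k = 8/7, a square-root branch point, modulus 8/7.
The radius of convergence is the smallest modulus among the singular points: 4/5.
List the singular points by increasing real part (a conjugate pair: the negative imaginary part first).


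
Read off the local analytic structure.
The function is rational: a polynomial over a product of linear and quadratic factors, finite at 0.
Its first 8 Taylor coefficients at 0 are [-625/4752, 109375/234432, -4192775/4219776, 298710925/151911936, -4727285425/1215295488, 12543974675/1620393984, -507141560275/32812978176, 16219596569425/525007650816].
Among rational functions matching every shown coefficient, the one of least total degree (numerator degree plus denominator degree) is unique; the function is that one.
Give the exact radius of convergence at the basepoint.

No rational of total degree below 6 reproduces all 8 coefficients; solving the [2/4] Pade equations on them gives f(r) = (13*r**2/15 + 10*r/37 - 10/11)/((r + 1/2)*(r + 12/5)**3), whose expansion matches every shown term.
Denominator factor (r + 1/2): pole of order 1 at -1/2, modulus 1/2.
Denominator factor (r + 12/5)^3: pole of order 3 at -12/5, modulus 12/5.
The radius of convergence is the smallest modulus among the singular points: 1/2.

The radius of convergence is 1/2.


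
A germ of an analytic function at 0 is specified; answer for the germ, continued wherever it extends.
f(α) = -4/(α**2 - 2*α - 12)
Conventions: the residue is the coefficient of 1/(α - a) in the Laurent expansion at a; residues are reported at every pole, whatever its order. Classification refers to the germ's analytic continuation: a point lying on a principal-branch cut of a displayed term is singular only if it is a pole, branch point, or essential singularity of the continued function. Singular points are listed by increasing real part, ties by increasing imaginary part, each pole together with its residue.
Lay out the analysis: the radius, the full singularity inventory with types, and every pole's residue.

Radius of convergence at 0: -1 + sqrt(13).
At 1 - sqrt(13): a pole of order 1; residue (2/13)*sqrt(13).
At 1 + sqrt(13): a pole of order 1; residue -(2/13)*sqrt(13).

Denominator factor (α**2 - 2*α - 12): discriminant 52, real irrational roots 1 + sqrt(13) and 1 - sqrt(13); poles of order 1, moduli 1 + sqrt(13) and -1 + sqrt(13).
The radius of convergence is the smallest modulus among the singular points: -1 + sqrt(13).
The factor α**2 - 2*α - 12 splits as (α - a)(α - a') with a = 1 - sqrt(13), a' = 1 + sqrt(13). At the order-1 pole a set g(α) = (α - a)*f(α) = [-4] / (α - a').
Simple pole: residue = g(a) at a = 1 - sqrt(13), which is (2/13)*sqrt(13).
The factor α**2 - 2*α - 12 splits as (α - a)(α - a') with a = 1 + sqrt(13), a' = 1 - sqrt(13). At the order-1 pole a set g(α) = (α - a)*f(α) = [-4] / (α - a').
Simple pole: residue = g(a) at a = 1 + sqrt(13), which is -(2/13)*sqrt(13).
List the singular points by increasing real part (a conjugate pair: the negative imaginary part first).


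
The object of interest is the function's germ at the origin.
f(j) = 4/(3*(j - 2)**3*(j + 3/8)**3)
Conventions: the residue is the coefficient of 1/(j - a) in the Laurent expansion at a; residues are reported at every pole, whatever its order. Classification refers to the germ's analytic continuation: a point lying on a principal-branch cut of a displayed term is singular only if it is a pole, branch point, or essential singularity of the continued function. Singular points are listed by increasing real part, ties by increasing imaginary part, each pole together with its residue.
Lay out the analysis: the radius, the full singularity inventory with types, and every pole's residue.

Radius of convergence at 0: 3/8.
At -3/8: a pole of order 3; residue -262144/2476099.
At 2: a pole of order 3; residue 262144/2476099.

Denominator factor (j + 3/8)^3: pole of order 3 at -3/8, modulus 3/8.
Denominator factor (j - 2)^3: pole of order 3 at 2, modulus 2.
The radius of convergence is the smallest modulus among the singular points: 3/8.
At the order-3 pole -3/8 set g(j) = (j - (-3/8))^3*f(j) = 4/(3*(j - 2)**3).
Order-3 pole: residue = g''(a)/2; g''(-3/8) = -524288/2476099, so the residue is -262144/2476099.
At the order-3 pole 2 set g(j) = (j - (2))^3*f(j) = 4/(3*(j + 3/8)**3).
Order-3 pole: residue = g''(a)/2; g''(2) = 524288/2476099, so the residue is 262144/2476099.
List the singular points by increasing real part (a conjugate pair: the negative imaginary part first).


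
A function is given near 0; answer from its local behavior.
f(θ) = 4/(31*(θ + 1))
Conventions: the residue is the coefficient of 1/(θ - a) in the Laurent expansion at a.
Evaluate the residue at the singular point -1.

At the order-1 pole -1 set g(θ) = (θ - (-1))*f(θ) = 4/31.
Simple pole: residue = g(a) at a = -1, which is 4/31.

The residue is 4/31.


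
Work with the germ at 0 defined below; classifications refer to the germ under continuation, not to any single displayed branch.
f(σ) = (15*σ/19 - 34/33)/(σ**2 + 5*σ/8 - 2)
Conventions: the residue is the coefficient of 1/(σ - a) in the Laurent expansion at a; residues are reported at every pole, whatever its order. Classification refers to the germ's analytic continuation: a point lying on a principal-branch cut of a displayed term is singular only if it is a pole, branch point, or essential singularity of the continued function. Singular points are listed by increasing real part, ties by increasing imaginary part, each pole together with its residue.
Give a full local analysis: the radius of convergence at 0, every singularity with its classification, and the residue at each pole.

Radius of convergence at 0: -5/16 + (1/16)*sqrt(537).
At -5/16 - (1/16)*sqrt(537): a pole of order 1; residue 15/38 + (12811/673398)*sqrt(537).
At -5/16 + (1/16)*sqrt(537): a pole of order 1; residue 15/38 - (12811/673398)*sqrt(537).

Denominator factor (σ**2 + 5*σ/8 - 2): discriminant 537/64, real irrational roots -5/16 + (1/16)*sqrt(537) and -5/16 - (1/16)*sqrt(537); poles of order 1, moduli -5/16 + (1/16)*sqrt(537) and 5/16 + (1/16)*sqrt(537).
The radius of convergence is the smallest modulus among the singular points: -5/16 + (1/16)*sqrt(537).
The factor σ**2 + 5*σ/8 - 2 splits as (σ - a)(σ - a') with a = -5/16 - (1/16)*sqrt(537), a' = -5/16 + (1/16)*sqrt(537). At the order-1 pole a set g(σ) = (σ - a)*f(σ) = [15*σ/19 - 34/33] / (σ - a').
Simple pole: residue = g(a) at a = -5/16 - (1/16)*sqrt(537), which is 15/38 + (12811/673398)*sqrt(537).
The factor σ**2 + 5*σ/8 - 2 splits as (σ - a)(σ - a') with a = -5/16 + (1/16)*sqrt(537), a' = -5/16 - (1/16)*sqrt(537). At the order-1 pole a set g(σ) = (σ - a)*f(σ) = [15*σ/19 - 34/33] / (σ - a').
Simple pole: residue = g(a) at a = -5/16 + (1/16)*sqrt(537), which is 15/38 - (12811/673398)*sqrt(537).
List the singular points by increasing real part (a conjugate pair: the negative imaginary part first).


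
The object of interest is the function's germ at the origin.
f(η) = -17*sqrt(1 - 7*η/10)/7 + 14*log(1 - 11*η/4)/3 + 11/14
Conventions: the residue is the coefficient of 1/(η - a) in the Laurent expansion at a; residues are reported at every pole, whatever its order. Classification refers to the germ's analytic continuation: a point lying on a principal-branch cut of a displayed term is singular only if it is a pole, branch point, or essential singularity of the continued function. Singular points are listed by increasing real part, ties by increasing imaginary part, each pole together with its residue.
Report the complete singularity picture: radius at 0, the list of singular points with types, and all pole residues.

Branch term (-17/7)*sqrt(1 - η/(10/7)): its argument vanishes at η = 10/7, a square-root branch point, modulus 10/7.
Branch term (14/3)*log(1 - η/(4/11)): its argument vanishes at η = 4/11, a logarithmic branch point, modulus 4/11.
The radius of convergence is the smallest modulus among the singular points: 4/11.
List the singular points by increasing real part (a conjugate pair: the negative imaginary part first).

Radius of convergence at 0: 4/11.
At 4/11: a logarithmic branch point.
At 10/7: an algebraic (square-root) branch point.


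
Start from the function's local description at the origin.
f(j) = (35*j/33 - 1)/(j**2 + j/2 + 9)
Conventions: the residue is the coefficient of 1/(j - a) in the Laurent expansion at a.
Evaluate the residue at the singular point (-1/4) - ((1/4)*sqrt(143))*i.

The residue is (35/66) - ((167/9438)*sqrt(143))*i.

The factor j**2 + j/2 + 9 splits as (j - a)(j - a') with a = (-1/4) - ((1/4)*sqrt(143))*i, a' = (-1/4) + ((1/4)*sqrt(143))*i. At the order-1 pole a set g(j) = (j - a)*f(j) = [35*j/33 - 1] / (j - a').
Simple pole: residue = g(a) at a = (-1/4) - ((1/4)*sqrt(143))*i, which is (35/66) - ((167/9438)*sqrt(143))*i.


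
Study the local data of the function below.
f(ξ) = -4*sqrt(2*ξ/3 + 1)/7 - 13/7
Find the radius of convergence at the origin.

The radius of convergence is 3/2.

Branch term (-4/7)*sqrt(1 - ξ/(-3/2)): its argument vanishes at ξ = -3/2, a square-root branch point, modulus 3/2.
The radius of convergence is the smallest modulus among the singular points: 3/2.


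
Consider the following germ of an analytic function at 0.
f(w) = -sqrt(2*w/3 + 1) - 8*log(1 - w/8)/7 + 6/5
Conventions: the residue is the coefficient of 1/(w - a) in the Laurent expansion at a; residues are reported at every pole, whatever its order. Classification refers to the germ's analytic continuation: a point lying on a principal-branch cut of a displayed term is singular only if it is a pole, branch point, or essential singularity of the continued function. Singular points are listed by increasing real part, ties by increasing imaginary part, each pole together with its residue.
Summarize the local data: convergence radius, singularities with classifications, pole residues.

Branch term (-8/7)*log(1 - w/(8)): its argument vanishes at w = 8, a logarithmic branch point, modulus 8.
Branch term (-1)*sqrt(1 - w/(-3/2)): its argument vanishes at w = -3/2, a square-root branch point, modulus 3/2.
The radius of convergence is the smallest modulus among the singular points: 3/2.
List the singular points by increasing real part (a conjugate pair: the negative imaginary part first).

Radius of convergence at 0: 3/2.
At -3/2: an algebraic (square-root) branch point.
At 8: a logarithmic branch point.


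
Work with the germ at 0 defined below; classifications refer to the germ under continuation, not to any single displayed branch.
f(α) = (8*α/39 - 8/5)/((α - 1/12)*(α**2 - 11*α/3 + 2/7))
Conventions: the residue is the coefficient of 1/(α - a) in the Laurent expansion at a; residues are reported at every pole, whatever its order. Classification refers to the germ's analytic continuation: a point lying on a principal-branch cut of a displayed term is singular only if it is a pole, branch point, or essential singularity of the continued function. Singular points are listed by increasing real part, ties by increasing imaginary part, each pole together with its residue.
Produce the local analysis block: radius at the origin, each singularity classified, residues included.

Radius of convergence at 0: 11/6 - (5/42)*sqrt(217).
At 11/6 - (5/42)*sqrt(217): a pole of order 1; residue -51856/845 - (545008/130975)*sqrt(217).
At 1/12: a pole of order 1; residue 103712/845.
At 11/6 + (5/42)*sqrt(217): a pole of order 1; residue -51856/845 + (545008/130975)*sqrt(217).

Denominator factor (α**2 - 11*α/3 + 2/7): discriminant 775/63, real irrational roots 11/6 + (5/42)*sqrt(217) and 11/6 - (5/42)*sqrt(217); poles of order 1, moduli 11/6 + (5/42)*sqrt(217) and 11/6 - (5/42)*sqrt(217).
Denominator factor (α - 1/12): pole of order 1 at 1/12, modulus 1/12.
The radius of convergence is the smallest modulus among the singular points: 11/6 - (5/42)*sqrt(217).
The factor α**2 - 11*α/3 + 2/7 splits as (α - a)(α - a') with a = 11/6 - (5/42)*sqrt(217), a' = 11/6 + (5/42)*sqrt(217). At the order-1 pole a set g(α) = (α - a)*f(α) = [(8*α/39 - 8/5)/(α - 1/12)] / (α - a').
Simple pole: residue = g(a) at a = 11/6 - (5/42)*sqrt(217), which is -51856/845 - (545008/130975)*sqrt(217).
At the order-1 pole 1/12 set g(α) = (α - (1/12))*f(α) = (8*α/39 - 8/5)/(α**2 - 11*α/3 + 2/7).
Simple pole: residue = g(a) at a = 1/12, which is 103712/845.
The factor α**2 - 11*α/3 + 2/7 splits as (α - a)(α - a') with a = 11/6 + (5/42)*sqrt(217), a' = 11/6 - (5/42)*sqrt(217). At the order-1 pole a set g(α) = (α - a)*f(α) = [(8*α/39 - 8/5)/(α - 1/12)] / (α - a').
Simple pole: residue = g(a) at a = 11/6 + (5/42)*sqrt(217), which is -51856/845 + (545008/130975)*sqrt(217).
List the singular points by increasing real part (a conjugate pair: the negative imaginary part first).


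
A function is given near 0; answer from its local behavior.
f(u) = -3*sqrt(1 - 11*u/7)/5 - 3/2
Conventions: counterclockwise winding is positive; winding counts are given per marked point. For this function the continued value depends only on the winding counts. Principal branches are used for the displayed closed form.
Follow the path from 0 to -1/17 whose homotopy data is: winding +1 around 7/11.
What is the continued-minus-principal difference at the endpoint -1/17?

Continued minus principal equals (6/595)*sqrt(15470).

The rational part is single-valued and drops out of the difference; each branch term changes only by its own monodromy.
(-3/5)*sqrt(1 - u/(7/11)): winding +1 is odd, the square root flips sign, contributing -2*(-3/5)*sqrt(1 - (-1/17)/(7/11)) = -2*(-3/5)*sqrt(130/119) = (6/595)*sqrt(15470).
Summing the contributions at u = -1/17 gives (6/595)*sqrt(15470).


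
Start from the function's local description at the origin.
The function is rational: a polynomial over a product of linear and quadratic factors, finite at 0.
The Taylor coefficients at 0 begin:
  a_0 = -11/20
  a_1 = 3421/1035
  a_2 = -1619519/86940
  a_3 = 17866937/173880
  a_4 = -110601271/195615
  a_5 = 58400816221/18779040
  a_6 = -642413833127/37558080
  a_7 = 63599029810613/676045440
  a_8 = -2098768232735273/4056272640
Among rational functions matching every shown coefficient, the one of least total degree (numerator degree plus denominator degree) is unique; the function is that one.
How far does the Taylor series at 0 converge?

No rational of total degree below 7 reproduces all 9 coefficients; solving the [2/5] Pade equations on them gives f(r) = (-32*r**2/35 - 13*r/23 - 18/5)/((r + 2/11)*(r**2 - 2*r - 6)**2), whose expansion matches every shown term.
Denominator factor (r**2 - 2*r - 6)^2: discriminant 28, real irrational roots 1 + sqrt(7) and 1 - sqrt(7); poles of order 2, moduli 1 + sqrt(7) and -1 + sqrt(7).
Denominator factor (r + 2/11): pole of order 1 at -2/11, modulus 2/11.
The radius of convergence is the smallest modulus among the singular points: 2/11.

The radius of convergence is 2/11.


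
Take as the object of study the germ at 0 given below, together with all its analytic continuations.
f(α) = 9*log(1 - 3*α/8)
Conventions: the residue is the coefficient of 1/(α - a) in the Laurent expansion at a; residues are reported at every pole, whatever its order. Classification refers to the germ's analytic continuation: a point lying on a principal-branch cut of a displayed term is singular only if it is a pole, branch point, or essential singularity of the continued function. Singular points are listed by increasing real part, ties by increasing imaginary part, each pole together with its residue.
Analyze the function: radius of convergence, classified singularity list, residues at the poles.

Branch term (9)*log(1 - α/(8/3)): its argument vanishes at α = 8/3, a logarithmic branch point, modulus 8/3.
The radius of convergence is the smallest modulus among the singular points: 8/3.

Radius of convergence at 0: 8/3.
At 8/3: a logarithmic branch point.


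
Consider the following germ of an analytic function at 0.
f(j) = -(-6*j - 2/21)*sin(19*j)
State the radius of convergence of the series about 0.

The radius of convergence is infinite.

The factor -sin(19*j) is entire and contributes no finite singular point.
The polynomial part has no poles.
No finite singular points: the Taylor series at 0 converges everywhere.


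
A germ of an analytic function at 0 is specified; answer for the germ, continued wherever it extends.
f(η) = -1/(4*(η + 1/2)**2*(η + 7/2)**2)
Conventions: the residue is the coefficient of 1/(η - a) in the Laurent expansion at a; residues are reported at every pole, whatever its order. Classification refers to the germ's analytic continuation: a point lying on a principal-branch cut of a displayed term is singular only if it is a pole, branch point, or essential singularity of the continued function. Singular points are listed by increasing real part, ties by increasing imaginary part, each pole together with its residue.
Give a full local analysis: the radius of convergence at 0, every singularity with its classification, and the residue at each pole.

Radius of convergence at 0: 1/2.
At -7/2: a pole of order 2; residue -1/54.
At -1/2: a pole of order 2; residue 1/54.

Denominator factor (η + 7/2)^2: pole of order 2 at -7/2, modulus 7/2.
Denominator factor (η + 1/2)^2: pole of order 2 at -1/2, modulus 1/2.
The radius of convergence is the smallest modulus among the singular points: 1/2.
At the order-2 pole -7/2 set g(η) = (η - (-7/2))^2*f(η) = -1/(4*(η + 1/2)**2).
Order-2 pole: residue = g'(a); g'(-7/2) = -1/54, so the residue is -1/54.
At the order-2 pole -1/2 set g(η) = (η - (-1/2))^2*f(η) = -1/(4*(η + 7/2)**2).
Order-2 pole: residue = g'(a); g'(-1/2) = 1/54, so the residue is 1/54.
List the singular points by increasing real part (a conjugate pair: the negative imaginary part first).


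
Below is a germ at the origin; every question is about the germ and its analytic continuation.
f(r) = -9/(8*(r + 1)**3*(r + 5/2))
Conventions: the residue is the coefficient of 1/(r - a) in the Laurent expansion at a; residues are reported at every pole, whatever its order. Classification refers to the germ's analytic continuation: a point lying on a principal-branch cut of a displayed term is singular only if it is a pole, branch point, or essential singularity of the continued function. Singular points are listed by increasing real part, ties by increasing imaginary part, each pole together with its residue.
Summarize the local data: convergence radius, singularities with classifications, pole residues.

Denominator factor (r + 1)^3: pole of order 3 at -1, modulus 1.
Denominator factor (r + 5/2): pole of order 1 at -5/2, modulus 5/2.
The radius of convergence is the smallest modulus among the singular points: 1.
At the order-1 pole -5/2 set g(r) = (r - (-5/2))*f(r) = -9/(8*(r + 1)**3).
Simple pole: residue = g(a) at a = -5/2, which is 1/3.
At the order-3 pole -1 set g(r) = (r - (-1))^3*f(r) = -9/(8*(r + 5/2)).
Order-3 pole: residue = g''(a)/2; g''(-1) = -2/3, so the residue is -1/3.
List the singular points by increasing real part (a conjugate pair: the negative imaginary part first).

Radius of convergence at 0: 1.
At -5/2: a pole of order 1; residue 1/3.
At -1: a pole of order 3; residue -1/3.


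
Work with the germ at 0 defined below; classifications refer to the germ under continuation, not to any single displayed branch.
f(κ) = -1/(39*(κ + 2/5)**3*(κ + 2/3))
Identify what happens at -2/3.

The point is a pole of order 1.

The denominator factor κ + 2/3 vanishes at -2/3 and appears to the power 1; the numerator there equals -1/39, nonzero, and no other factor vanishes.
Hence a pole whose order is the multiplicity, 1.


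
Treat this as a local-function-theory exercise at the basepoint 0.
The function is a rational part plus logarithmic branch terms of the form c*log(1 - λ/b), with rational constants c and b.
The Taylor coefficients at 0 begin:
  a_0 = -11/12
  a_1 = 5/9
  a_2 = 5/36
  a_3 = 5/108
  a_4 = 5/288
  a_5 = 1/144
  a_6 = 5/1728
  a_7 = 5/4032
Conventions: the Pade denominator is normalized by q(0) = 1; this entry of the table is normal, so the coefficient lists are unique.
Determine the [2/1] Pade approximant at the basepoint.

The Pade approximant has numerator coefficients [-11/12, 31/36, -5/108]; denominator coefficients [1, -1/3].

Taylor coefficients needed (read off): a_0 = -11/12, a_1 = 5/9, a_2 = 5/36, a_3 = 5/108.
Write the denominator as Q(λ) = 1 + q1*λ. Requiring Q*f - P = O(λ^4) with deg P <= 2 kills the coefficients of λ^3..λ^3 in Q*f:
  λ^3: a_3 + q1*a_2 = 0, i.e. 5/108 + (5/36)*q1 = 0.
Solving this linear system: q1 = -1/3.
The numerator is Q*f truncated at degree 2: P0 = a_0 = -11/12; P1 = a_1 + q1*a_0 = 31/36; P2 = a_2 + q1*a_1 = -5/108.


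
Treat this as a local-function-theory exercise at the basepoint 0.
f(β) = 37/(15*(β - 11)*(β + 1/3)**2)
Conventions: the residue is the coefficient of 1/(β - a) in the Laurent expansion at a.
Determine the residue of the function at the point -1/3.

The residue is -111/5780.

At the order-2 pole -1/3 set g(β) = (β - (-1/3))^2*f(β) = 37/(15*(β - 11)).
Order-2 pole: residue = g'(a); g'(-1/3) = -111/5780, so the residue is -111/5780.


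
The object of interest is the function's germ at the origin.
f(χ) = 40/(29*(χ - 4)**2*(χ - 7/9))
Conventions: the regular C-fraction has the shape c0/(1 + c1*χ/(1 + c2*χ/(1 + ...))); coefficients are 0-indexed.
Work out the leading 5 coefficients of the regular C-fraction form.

The regular C-fraction coefficients are [-45/406, -25/14, 79/200, -4441/15800, 16200/350839].

Taylor coefficients (expand at 0): a_0 = -45/406, a_1 = -1125/5684, a_2 = -87615/318304, a_3 = -401985/1114064, a_4 = -116311905/249550336.
c0 = a_0 = -45/406. Peel one level at a time: if S = 1 + c*χ/S' with S'(0) = 1, then c is the χ-coefficient of S and S' = c*χ/(S - 1).
S_1 = c0/f = 1 + (-25/14)*χ + (79/112)*χ^2 + ...; c1 = -25/14.
S_2 = c1*χ/(S_1 - 1) = 1 + (79/200)*χ + (4441/40000)*χ^2 + ...; c2 = 79/200.
S_3 = c2*χ/(S_2 - 1) = 1 + (-4441/15800)*χ + (81/6241)*χ^2 + ...; c3 = -4441/15800.
S_4 = c3*χ/(S_3 - 1) = 1 + (16200/350839)*χ + ...; c4 = 16200/350839.


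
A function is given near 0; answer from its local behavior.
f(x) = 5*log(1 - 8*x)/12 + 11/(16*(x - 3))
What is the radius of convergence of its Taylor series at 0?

The radius of convergence is 1/8.

Denominator factor (x - 3): pole of order 1 at 3, modulus 3.
Branch term (5/12)*log(1 - x/(1/8)): its argument vanishes at x = 1/8, a logarithmic branch point, modulus 1/8.
The radius of convergence is the smallest modulus among the singular points: 1/8.


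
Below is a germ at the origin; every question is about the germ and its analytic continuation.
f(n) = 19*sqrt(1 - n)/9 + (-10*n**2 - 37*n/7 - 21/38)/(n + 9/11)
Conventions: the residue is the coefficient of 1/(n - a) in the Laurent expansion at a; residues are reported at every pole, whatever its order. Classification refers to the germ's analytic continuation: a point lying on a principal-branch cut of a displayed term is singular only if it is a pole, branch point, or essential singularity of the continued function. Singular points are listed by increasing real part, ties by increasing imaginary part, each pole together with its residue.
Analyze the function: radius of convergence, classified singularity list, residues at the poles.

Denominator factor (n + 9/11): pole of order 1 at -9/11, modulus 9/11.
Branch term (19/9)*sqrt(1 - n/(1)): its argument vanishes at n = 1, a square-root branch point, modulus 1.
The radius of convergence is the smallest modulus among the singular points: 9/11.
The branch term is analytic at -9/11 and contributes nothing to the residue; only the rational part matters.
At the order-1 pole -9/11 set g(n) = (n - (-9/11))*(rational part) = -10*n**2 - 37*n/7 - 21/38.
Simple pole: residue = g(a) at a = -9/11, which is -94053/32186.
List the singular points by increasing real part (a conjugate pair: the negative imaginary part first).

Radius of convergence at 0: 9/11.
At -9/11: a pole of order 1; residue -94053/32186.
At 1: an algebraic (square-root) branch point.


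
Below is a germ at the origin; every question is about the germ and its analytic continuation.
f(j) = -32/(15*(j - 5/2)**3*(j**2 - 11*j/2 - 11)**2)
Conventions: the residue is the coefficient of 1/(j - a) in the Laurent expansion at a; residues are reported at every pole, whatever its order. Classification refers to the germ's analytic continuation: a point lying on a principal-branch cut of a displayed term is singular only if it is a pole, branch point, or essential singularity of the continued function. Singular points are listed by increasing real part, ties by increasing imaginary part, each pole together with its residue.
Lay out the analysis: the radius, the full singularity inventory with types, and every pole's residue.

Denominator factor (j**2 - 11*j/2 - 11)^2: discriminant 297/4, real irrational roots 11/4 + (3/4)*sqrt(33) and 11/4 - (3/4)*sqrt(33); poles of order 2, moduli 11/4 + (3/4)*sqrt(33) and -11/4 + (3/4)*sqrt(33).
Denominator factor (j - 5/2)^3: pole of order 3 at 5/2, modulus 5/2.
The radius of convergence is the smallest modulus among the singular points: -11/4 + (3/4)*sqrt(33).
The factor j**2 - 11*j/2 - 11 splits as (j - a)(j - a') with a = 11/4 - (3/4)*sqrt(33), a' = 11/4 + (3/4)*sqrt(33). At the order-2 pole a set g(j) = (j - a)^2*f(j) = [-32/(15*(j - 5/2)**3)] / (j - a')^2.
Order-2 pole: residue = g'(a); g'(11/4 - (3/4)*sqrt(33)) = 9664/28112415 + (10608832/826589338245)*sqrt(33), so the residue is 9664/28112415 + (10608832/826589338245)*sqrt(33).
At the order-3 pole 5/2 set g(j) = (j - (5/2))^3*f(j) = -32/(15*(j**2 - 11*j/2 - 11)**2).
Order-3 pole: residue = g''(a)/2; g''(5/2) = -38656/28112415, so the residue is -19328/28112415.
The factor j**2 - 11*j/2 - 11 splits as (j - a)(j - a') with a = 11/4 + (3/4)*sqrt(33), a' = 11/4 - (3/4)*sqrt(33). At the order-2 pole a set g(j) = (j - a)^2*f(j) = [-32/(15*(j - 5/2)**3)] / (j - a')^2.
Order-2 pole: residue = g'(a); g'(11/4 + (3/4)*sqrt(33)) = 9664/28112415 - (10608832/826589338245)*sqrt(33), so the residue is 9664/28112415 - (10608832/826589338245)*sqrt(33).
List the singular points by increasing real part (a conjugate pair: the negative imaginary part first).

Radius of convergence at 0: -11/4 + (3/4)*sqrt(33).
At 11/4 - (3/4)*sqrt(33): a pole of order 2; residue 9664/28112415 + (10608832/826589338245)*sqrt(33).
At 5/2: a pole of order 3; residue -19328/28112415.
At 11/4 + (3/4)*sqrt(33): a pole of order 2; residue 9664/28112415 - (10608832/826589338245)*sqrt(33).


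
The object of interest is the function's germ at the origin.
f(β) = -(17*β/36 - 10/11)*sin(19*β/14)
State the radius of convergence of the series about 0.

The factor -sin(19*β/14) is entire and contributes no finite singular point.
The polynomial part has no poles.
No finite singular points: the Taylor series at 0 converges everywhere.

The radius of convergence is infinite.


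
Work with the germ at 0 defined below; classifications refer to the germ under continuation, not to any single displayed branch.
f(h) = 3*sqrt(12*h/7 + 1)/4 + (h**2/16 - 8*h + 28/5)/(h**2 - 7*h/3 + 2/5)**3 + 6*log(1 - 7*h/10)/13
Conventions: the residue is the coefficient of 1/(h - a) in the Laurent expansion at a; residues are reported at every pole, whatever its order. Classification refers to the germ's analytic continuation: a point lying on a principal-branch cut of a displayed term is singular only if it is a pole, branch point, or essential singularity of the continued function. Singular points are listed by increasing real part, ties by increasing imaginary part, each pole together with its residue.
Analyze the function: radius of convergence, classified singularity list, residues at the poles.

Radius of convergence at 0: 7/6 - (1/30)*sqrt(865).
At -7/12: an algebraic (square-root) branch point.
At 7/6 - (1/30)*sqrt(865): a pole of order 3; residue (2139345/82843472)*sqrt(865).
At 10/7: a logarithmic branch point.
At 7/6 + (1/30)*sqrt(865): a pole of order 3; residue -(2139345/82843472)*sqrt(865).

Denominator factor (h**2 - 7*h/3 + 2/5)^3: discriminant 173/45, real irrational roots 7/6 + (1/30)*sqrt(865) and 7/6 - (1/30)*sqrt(865); poles of order 3, moduli 7/6 + (1/30)*sqrt(865) and 7/6 - (1/30)*sqrt(865).
Branch term (6/13)*log(1 - h/(10/7)): its argument vanishes at h = 10/7, a logarithmic branch point, modulus 10/7.
Branch term (3/4)*sqrt(1 - h/(-7/12)): its argument vanishes at h = -7/12, a square-root branch point, modulus 7/12.
The radius of convergence is the smallest modulus among the singular points: 7/6 - (1/30)*sqrt(865).
The branch terms are analytic at 7/6 - (1/30)*sqrt(865) and contribute nothing to the residue; only the rational part matters.
The factor h**2 - 7*h/3 + 2/5 splits as (h - a)(h - a') with a = 7/6 - (1/30)*sqrt(865), a' = 7/6 + (1/30)*sqrt(865). At the order-3 pole a set g(h) = (h - a)^3*(rational part) = [h**2/16 - 8*h + 28/5] / (h - a')^3.
Order-3 pole: residue = g''(a)/2; g''(7/6 - (1/30)*sqrt(865)) = (2139345/41421736)*sqrt(865), so the residue is (2139345/82843472)*sqrt(865).
The branch terms are analytic at 7/6 + (1/30)*sqrt(865) and contribute nothing to the residue; only the rational part matters.
The factor h**2 - 7*h/3 + 2/5 splits as (h - a)(h - a') with a = 7/6 + (1/30)*sqrt(865), a' = 7/6 - (1/30)*sqrt(865). At the order-3 pole a set g(h) = (h - a)^3*(rational part) = [h**2/16 - 8*h + 28/5] / (h - a')^3.
Order-3 pole: residue = g''(a)/2; g''(7/6 + (1/30)*sqrt(865)) = -(2139345/41421736)*sqrt(865), so the residue is -(2139345/82843472)*sqrt(865).
List the singular points by increasing real part (a conjugate pair: the negative imaginary part first).


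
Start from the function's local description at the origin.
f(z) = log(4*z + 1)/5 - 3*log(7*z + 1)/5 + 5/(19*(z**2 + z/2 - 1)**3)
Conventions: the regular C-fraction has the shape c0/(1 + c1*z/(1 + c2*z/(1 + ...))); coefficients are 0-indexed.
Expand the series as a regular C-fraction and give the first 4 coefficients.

Taylor coefficients (expand at 0): a_0 = -5/19, a_1 = -721/190, a_2 = 1132/95, a_3 = -15103/228.
c0 = a_0 = -5/19. Peel one level at a time: if S = 1 + c*z/S' with S'(0) = 1, then c is the z-coefficient of S and S' = c*z/(S - 1).
S_1 = c0/f = 1 + (-721/50)*z + (633041/2500)*z^2 + ...; c1 = -721/50.
S_2 = c1*z/(S_1 - 1) = 1 + (633041/36050)*z + (-23692139/3119046)*z^2 + ...; c2 = 633041/36050.
S_3 = c2*z/(S_2 - 1) = 1 + (592303475/1369267683)*z + ...; c3 = 592303475/1369267683.

The regular C-fraction coefficients are [-5/19, -721/50, 633041/36050, 592303475/1369267683].


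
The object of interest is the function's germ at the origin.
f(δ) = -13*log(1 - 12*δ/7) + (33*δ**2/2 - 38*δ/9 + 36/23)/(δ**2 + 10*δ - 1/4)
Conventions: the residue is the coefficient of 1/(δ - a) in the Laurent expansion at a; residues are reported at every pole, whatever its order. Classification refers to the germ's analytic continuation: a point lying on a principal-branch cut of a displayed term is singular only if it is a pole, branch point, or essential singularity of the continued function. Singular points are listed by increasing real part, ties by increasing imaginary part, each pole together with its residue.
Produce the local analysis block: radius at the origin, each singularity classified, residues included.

Radius of convergence at 0: -5 + (1/2)*sqrt(101).
At -5 - (1/2)*sqrt(101): a pole of order 1; residue -1523/18 - (1410583/167256)*sqrt(101).
At -5 + (1/2)*sqrt(101): a pole of order 1; residue -1523/18 + (1410583/167256)*sqrt(101).
At 7/12: a logarithmic branch point.

Denominator factor (δ**2 + 10*δ - 1/4): discriminant 101, real irrational roots -5 + (1/2)*sqrt(101) and -5 - (1/2)*sqrt(101); poles of order 1, moduli -5 + (1/2)*sqrt(101) and 5 + (1/2)*sqrt(101).
Branch term (-13)*log(1 - δ/(7/12)): its argument vanishes at δ = 7/12, a logarithmic branch point, modulus 7/12.
The radius of convergence is the smallest modulus among the singular points: -5 + (1/2)*sqrt(101).
The branch term is analytic at -5 - (1/2)*sqrt(101) and contributes nothing to the residue; only the rational part matters.
The factor δ**2 + 10*δ - 1/4 splits as (δ - a)(δ - a') with a = -5 - (1/2)*sqrt(101), a' = -5 + (1/2)*sqrt(101). At the order-1 pole a set g(δ) = (δ - a)*(rational part) = [33*δ**2/2 - 38*δ/9 + 36/23] / (δ - a').
Simple pole: residue = g(a) at a = -5 - (1/2)*sqrt(101), which is -1523/18 - (1410583/167256)*sqrt(101).
The branch term is analytic at -5 + (1/2)*sqrt(101) and contributes nothing to the residue; only the rational part matters.
The factor δ**2 + 10*δ - 1/4 splits as (δ - a)(δ - a') with a = -5 + (1/2)*sqrt(101), a' = -5 - (1/2)*sqrt(101). At the order-1 pole a set g(δ) = (δ - a)*(rational part) = [33*δ**2/2 - 38*δ/9 + 36/23] / (δ - a').
Simple pole: residue = g(a) at a = -5 + (1/2)*sqrt(101), which is -1523/18 + (1410583/167256)*sqrt(101).
List the singular points by increasing real part (a conjugate pair: the negative imaginary part first).


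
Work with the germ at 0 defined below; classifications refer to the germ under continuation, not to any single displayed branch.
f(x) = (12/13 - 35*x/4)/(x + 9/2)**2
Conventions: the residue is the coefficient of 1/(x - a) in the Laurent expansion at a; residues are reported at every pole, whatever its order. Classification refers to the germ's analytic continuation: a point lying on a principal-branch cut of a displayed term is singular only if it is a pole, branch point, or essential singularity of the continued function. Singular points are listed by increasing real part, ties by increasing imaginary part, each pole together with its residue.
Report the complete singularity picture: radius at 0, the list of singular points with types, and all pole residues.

Radius of convergence at 0: 9/2.
At -9/2: a pole of order 2; residue -35/4.

Denominator factor (x + 9/2)^2: pole of order 2 at -9/2, modulus 9/2.
The radius of convergence is the smallest modulus among the singular points: 9/2.
At the order-2 pole -9/2 set g(x) = (x - (-9/2))^2*f(x) = 12/13 - 35*x/4.
Order-2 pole: residue = g'(a); g'(-9/2) = -35/4, so the residue is -35/4.
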